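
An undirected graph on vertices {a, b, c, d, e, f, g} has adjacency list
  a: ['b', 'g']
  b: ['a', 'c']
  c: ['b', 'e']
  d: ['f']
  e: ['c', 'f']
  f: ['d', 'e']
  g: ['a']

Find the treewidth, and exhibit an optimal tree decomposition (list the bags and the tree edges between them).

The largest bag has 2 vertices, giving width 1; this decomposition certifies tw(G) ≤ 1. Since G has at least one edge (e.g. d–f), it is not an edgeless graph, so tw(G) ≥ 1. Therefore the treewidth is 1.

Treewidth 1.
One such decomposition:
Bags: B1 = {d, f}  B2 = {e, f}  B3 = {c, e}  B4 = {b, c}  B5 = {a, b}  B6 = {a, g}
Tree: B1–B2, B2–B3, B3–B4, B4–B5, B5–B6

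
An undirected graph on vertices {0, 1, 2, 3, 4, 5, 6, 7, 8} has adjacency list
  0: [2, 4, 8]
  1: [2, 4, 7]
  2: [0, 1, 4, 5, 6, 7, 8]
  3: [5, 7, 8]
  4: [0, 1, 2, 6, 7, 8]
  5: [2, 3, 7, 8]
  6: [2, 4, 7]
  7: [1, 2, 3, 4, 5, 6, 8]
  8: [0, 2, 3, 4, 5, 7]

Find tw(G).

3

A width-3 tree decomposition is:
Bags: B1 = {2, 5, 7, 8}  B2 = {3, 5, 7, 8}  B3 = {2, 4, 7, 8}  B4 = {2, 4, 6, 7}  B5 = {0, 2, 4, 8}  B6 = {1, 2, 4, 7}
Tree: B1–B2, B1–B3, B3–B4, B3–B5, B3–B6
Each bag holds 4 vertices, so the decomposition has width 3, which upper-bounds the treewidth. For the lower bound, the 4 vertices {0, 2, 4, 8} are pairwise adjacent, and any tree decomposition puts a clique entirely inside one bag — forcing width ≥ 3. The upper and lower bounds meet at 3, so that is the treewidth.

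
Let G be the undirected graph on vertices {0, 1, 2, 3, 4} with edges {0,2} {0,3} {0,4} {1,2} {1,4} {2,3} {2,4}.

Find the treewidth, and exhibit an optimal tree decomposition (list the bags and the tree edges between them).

Treewidth 2.
One such decomposition:
Bags: B1 = {1, 2, 4}  B2 = {0, 2, 4}  B3 = {0, 2, 3}
Tree: B1–B2, B2–B3

The largest bag has 3 vertices, giving width 2; this decomposition certifies tw(G) ≤ 2. On the other hand G contains the 3-clique {0, 2, 3}. A clique must lie in a single bag of any decomposition, so no decomposition can have width below 2. Combining the bounds, tw(G) = 2.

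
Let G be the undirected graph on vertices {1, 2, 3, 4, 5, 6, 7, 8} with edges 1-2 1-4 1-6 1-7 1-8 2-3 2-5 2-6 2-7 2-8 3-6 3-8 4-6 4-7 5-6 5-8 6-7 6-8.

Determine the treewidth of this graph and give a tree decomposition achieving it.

Treewidth 3.
One such decomposition:
Bags: B1 = {1, 2, 6, 7}  B2 = {1, 4, 6, 7}  B3 = {1, 2, 6, 8}  B4 = {2, 5, 6, 8}  B5 = {2, 3, 6, 8}
Tree: B1–B2, B1–B3, B3–B4, B3–B5

The largest bag has 4 vertices, giving width 3; this decomposition certifies tw(G) ≤ 3. On the other hand G contains the 4-clique {1, 2, 6, 8}. A clique must lie in a single bag of any decomposition, so no decomposition can have width below 3. Hence tw(G) = 3 exactly.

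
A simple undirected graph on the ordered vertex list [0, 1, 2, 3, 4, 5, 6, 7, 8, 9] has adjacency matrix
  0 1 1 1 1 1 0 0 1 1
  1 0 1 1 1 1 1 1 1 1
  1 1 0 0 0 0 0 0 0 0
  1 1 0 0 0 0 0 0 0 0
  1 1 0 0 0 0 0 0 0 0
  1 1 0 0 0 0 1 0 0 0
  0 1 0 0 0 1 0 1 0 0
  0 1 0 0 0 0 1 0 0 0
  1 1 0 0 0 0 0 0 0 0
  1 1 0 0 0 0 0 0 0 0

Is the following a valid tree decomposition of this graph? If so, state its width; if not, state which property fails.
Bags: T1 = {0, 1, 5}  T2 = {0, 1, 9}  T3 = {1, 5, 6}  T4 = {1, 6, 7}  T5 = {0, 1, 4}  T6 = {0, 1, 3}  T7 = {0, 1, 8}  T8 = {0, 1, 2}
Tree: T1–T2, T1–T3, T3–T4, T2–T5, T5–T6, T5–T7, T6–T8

Vertex coverage: the bags together contain {0, 1, 2, 3, 4, 5, 6, 7, 8, 9}, the full vertex set. Edge coverage: each edge of G has both endpoints in at least one bag. Running intersection: for every vertex, the bags containing it form a connected subtree. All three properties hold, so this is a valid tree decomposition of width max|bag| − 1 = 2, and hence tw(G) ≤ 2.

Yes; width 2.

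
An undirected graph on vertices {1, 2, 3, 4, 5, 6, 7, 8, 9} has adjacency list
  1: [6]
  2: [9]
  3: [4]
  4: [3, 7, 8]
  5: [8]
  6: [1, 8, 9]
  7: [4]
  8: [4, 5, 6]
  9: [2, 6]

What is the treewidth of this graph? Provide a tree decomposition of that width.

The largest bag has 2 vertices, giving width 1; this decomposition certifies tw(G) ≤ 1. Any graph with an edge has treewidth ≥ 1, and G has the edge 6–8. The upper and lower bounds meet at 1, so that is the treewidth.

Treewidth 1.
One optimal decomposition is:
Bags: B1 = {6, 8}  B2 = {4, 8}  B3 = {5, 8}  B4 = {6, 9}  B5 = {4, 7}  B6 = {2, 9}  B7 = {1, 6}  B8 = {3, 4}
Tree: B1–B2, B2–B3, B1–B4, B2–B5, B4–B6, B4–B7, B5–B8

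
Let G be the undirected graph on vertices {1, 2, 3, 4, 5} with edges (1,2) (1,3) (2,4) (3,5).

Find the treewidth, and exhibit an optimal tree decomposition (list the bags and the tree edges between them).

The largest bag has 2 vertices, giving width 1; this decomposition certifies tw(G) ≤ 1. Any graph with an edge has treewidth ≥ 1, and G has the edge 5–3. Combining the bounds, tw(G) = 1.

Treewidth 1.
Bags: B1 = {3, 5}  B2 = {1, 3}  B3 = {1, 2}  B4 = {2, 4}
Tree: B1–B2, B2–B3, B3–B4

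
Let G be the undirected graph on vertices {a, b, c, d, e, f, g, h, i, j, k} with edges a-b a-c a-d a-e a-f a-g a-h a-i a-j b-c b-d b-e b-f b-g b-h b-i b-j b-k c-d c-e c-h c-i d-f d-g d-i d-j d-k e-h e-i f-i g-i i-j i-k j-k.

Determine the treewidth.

4

A width-4 tree decomposition is:
Bags: B1 = {a, b, d, f, i}  B2 = {a, b, c, d, i}  B3 = {a, b, c, e, i}  B4 = {a, b, d, i, j}  B5 = {a, b, c, e, h}  B6 = {a, b, d, g, i}  B7 = {b, d, i, j, k}
Tree: B1–B2, B2–B3, B2–B4, B3–B5, B2–B6, B4–B7
The largest bag has 5 vertices, giving width 4; this decomposition certifies tw(G) ≤ 4. For the lower bound, the 5 vertices {a, b, c, e, h} are pairwise adjacent, and any tree decomposition puts a clique entirely inside one bag — forcing width ≥ 4. The upper and lower bounds meet at 4, so that is the treewidth.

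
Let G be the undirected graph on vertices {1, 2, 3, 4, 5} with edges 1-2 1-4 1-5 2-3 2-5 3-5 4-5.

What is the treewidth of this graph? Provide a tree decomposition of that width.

The largest bag has 3 vertices, giving width 2; this decomposition certifies tw(G) ≤ 2. On the other hand G contains the 3-clique {1, 2, 5}. A clique must lie in a single bag of any decomposition, so no decomposition can have width below 2. Combining the bounds, tw(G) = 2.

Treewidth 2.
One optimal decomposition is:
Bags: B1 = {2, 3, 5}  B2 = {1, 2, 5}  B3 = {1, 4, 5}
Tree: B1–B2, B2–B3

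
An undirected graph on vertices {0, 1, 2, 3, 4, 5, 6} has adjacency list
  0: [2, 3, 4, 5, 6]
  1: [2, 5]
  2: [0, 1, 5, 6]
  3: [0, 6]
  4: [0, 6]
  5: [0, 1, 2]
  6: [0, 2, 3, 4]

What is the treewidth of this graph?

A width-2 tree decomposition is:
Bags: B1 = {0, 2, 6}  B2 = {0, 2, 5}  B3 = {0, 4, 6}  B4 = {1, 2, 5}  B5 = {0, 3, 6}
Tree: B1–B2, B1–B3, B2–B4, B3–B5
Each bag holds 3 vertices, so the decomposition has width 2, which upper-bounds the treewidth. Conversely, {0, 2, 5} is a clique of size 3, and the vertices of any clique must share a bag in every tree decomposition; so some bag has ≥ 3 vertices and tw(G) ≥ 2. Therefore the treewidth is 2.

2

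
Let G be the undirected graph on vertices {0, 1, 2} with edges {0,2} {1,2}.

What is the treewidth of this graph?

A width-1 tree decomposition is:
Bags: B1 = {0, 2}  B2 = {1, 2}
Tree: B1–B2
The largest bag has 2 vertices, giving width 1; this decomposition certifies tw(G) ≤ 1. G has an edge, so its treewidth is at least 1. Therefore the treewidth is 1.

1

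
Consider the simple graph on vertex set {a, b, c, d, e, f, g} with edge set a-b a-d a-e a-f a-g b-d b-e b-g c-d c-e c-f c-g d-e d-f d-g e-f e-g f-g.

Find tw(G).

4

A width-4 tree decomposition is:
Bags: B1 = {c, d, e, f, g}  B2 = {a, d, e, f, g}  B3 = {a, b, d, e, g}
Tree: B1–B2, B2–B3
Every bag has size at most 5, so the width is 5 − 1 = 4 and tw(G) ≤ 4. Conversely, {c, d, e, f, g} is a clique of size 5, and the vertices of any clique must share a bag in every tree decomposition; so some bag has ≥ 5 vertices and tw(G) ≥ 4. The upper and lower bounds meet at 4, so that is the treewidth.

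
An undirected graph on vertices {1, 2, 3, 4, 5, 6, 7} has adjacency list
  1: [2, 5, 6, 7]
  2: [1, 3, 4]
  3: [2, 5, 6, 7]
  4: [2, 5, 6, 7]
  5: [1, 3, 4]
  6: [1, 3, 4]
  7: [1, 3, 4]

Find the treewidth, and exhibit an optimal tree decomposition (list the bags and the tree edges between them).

Each bag holds 4 vertices, so the decomposition has width 3, which upper-bounds the treewidth. For the lower bound: the 4 vertex sets {1,7}, {3,6}, {4}, {2} are disjoint, each induces a connected subgraph, and every pair is joined by at least one edge of G. Contracting each set to a single vertex therefore yields K_{4} as a minor, and since treewidth is minor-monotone, tw(G) ≥ tw(K_{4}) = 3. The upper and lower bounds meet at 3, so that is the treewidth.

Treewidth 3.
One optimal decomposition is:
Bags: B1 = {1, 3, 4, 7}  B2 = {1, 3, 4, 6}  B3 = {1, 2, 3, 4}  B4 = {1, 3, 4, 5}
Tree: B1–B2, B2–B3, B3–B4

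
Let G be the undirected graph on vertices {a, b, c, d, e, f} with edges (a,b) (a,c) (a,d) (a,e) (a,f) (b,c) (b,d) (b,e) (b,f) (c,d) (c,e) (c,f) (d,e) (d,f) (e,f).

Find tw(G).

5

A width-5 tree decomposition is:
Bags: B1 = {a, b, c, d, e, f}
Tree: (single bag)
A single bag containing all 6 vertices is trivially a valid decomposition of width 5. On the other hand G contains the 6-clique {a, b, c, d, e, f}. A clique must lie in a single bag of any decomposition, so no decomposition can have width below 5. Hence tw(G) = 5 exactly.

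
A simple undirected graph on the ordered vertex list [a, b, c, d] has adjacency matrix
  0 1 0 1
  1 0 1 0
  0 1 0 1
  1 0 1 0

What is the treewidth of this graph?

A width-2 tree decomposition is:
Bags: B1 = {a, c, d}  B2 = {a, b, c}
Tree: B1–B2
The largest bag has 3 vertices, giving width 2; this decomposition certifies tw(G) ≤ 2. Since a–d–c–b–a is a cycle in G, G is not acyclic. Forests are exactly the graphs of treewidth ≤ 1, so tw(G) ≥ 2. Therefore the treewidth is 2.

2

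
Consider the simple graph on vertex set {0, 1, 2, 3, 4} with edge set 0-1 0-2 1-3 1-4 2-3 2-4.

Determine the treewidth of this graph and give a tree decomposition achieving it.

Treewidth 2.
Bags: B1 = {1, 2, 4}  B2 = {1, 2, 3}  B3 = {0, 1, 2}
Tree: B1–B2, B2–B3

The largest bag has 3 vertices, giving width 2; this decomposition certifies tw(G) ≤ 2. Since 1–4–2–3–1 is a cycle in G, G is not acyclic. Forests are exactly the graphs of treewidth ≤ 1, so tw(G) ≥ 2. Hence tw(G) = 2 exactly.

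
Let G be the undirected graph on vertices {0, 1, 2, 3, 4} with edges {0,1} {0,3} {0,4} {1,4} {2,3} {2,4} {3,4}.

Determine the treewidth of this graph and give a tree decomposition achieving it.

Treewidth 2.
One such decomposition:
Bags: B1 = {0, 1, 4}  B2 = {0, 3, 4}  B3 = {2, 3, 4}
Tree: B1–B2, B2–B3

Each bag holds 3 vertices, so the decomposition has width 2, which upper-bounds the treewidth. Conversely, {0, 1, 4} is a clique of size 3, and the vertices of any clique must share a bag in every tree decomposition; so some bag has ≥ 3 vertices and tw(G) ≥ 2. Hence tw(G) = 2 exactly.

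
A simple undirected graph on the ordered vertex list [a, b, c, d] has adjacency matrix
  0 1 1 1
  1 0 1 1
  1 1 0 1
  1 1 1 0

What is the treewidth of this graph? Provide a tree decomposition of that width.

A single bag containing all 4 vertices is trivially a valid decomposition of width 3. For the lower bound, the 4 vertices {a, b, c, d} are pairwise adjacent, and any tree decomposition puts a clique entirely inside one bag — forcing width ≥ 3. Therefore the treewidth is 3.

Treewidth 3.
One optimal decomposition is:
Bags: B1 = {a, b, c, d}
Tree: (single bag)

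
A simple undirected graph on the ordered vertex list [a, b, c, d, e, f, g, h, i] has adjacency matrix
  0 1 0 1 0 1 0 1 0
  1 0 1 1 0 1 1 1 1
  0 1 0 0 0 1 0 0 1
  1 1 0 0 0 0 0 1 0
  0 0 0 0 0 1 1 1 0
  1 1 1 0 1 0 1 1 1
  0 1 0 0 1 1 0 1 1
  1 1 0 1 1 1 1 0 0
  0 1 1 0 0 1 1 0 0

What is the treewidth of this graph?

A width-3 tree decomposition is:
Bags: B1 = {b, f, g, i}  B2 = {b, c, f, i}  B3 = {b, f, g, h}  B4 = {a, b, f, h}  B5 = {e, f, g, h}  B6 = {a, b, d, h}
Tree: B1–B2, B1–B3, B3–B4, B3–B5, B4–B6
The largest bag has 4 vertices, giving width 3; this decomposition certifies tw(G) ≤ 3. On the other hand G contains the 4-clique {a, b, d, h}. A clique must lie in a single bag of any decomposition, so no decomposition can have width below 3. Combining the bounds, tw(G) = 3.

3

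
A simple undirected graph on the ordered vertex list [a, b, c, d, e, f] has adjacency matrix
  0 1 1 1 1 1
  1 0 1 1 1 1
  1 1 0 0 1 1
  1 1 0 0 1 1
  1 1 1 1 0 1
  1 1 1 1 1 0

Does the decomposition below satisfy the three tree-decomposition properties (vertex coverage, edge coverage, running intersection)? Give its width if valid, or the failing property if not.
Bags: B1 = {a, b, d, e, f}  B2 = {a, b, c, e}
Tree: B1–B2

A tree decomposition must satisfy three properties: every vertex lies in some bag; for every edge, both endpoints lie together in some bag; and for every vertex, the bags containing it form a connected subtree. Here edge (f,c) lies in no bag, so the decomposition is invalid.

No — edge (f,c) lies in no bag.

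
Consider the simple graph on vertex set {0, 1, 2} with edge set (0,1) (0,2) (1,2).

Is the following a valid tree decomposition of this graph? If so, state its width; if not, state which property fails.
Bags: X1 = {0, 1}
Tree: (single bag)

A tree decomposition must satisfy three properties: every vertex lies in some bag; for every edge, both endpoints lie together in some bag; and for every vertex, the bags containing it form a connected subtree. Here vertex 2 appears in no bag, so the decomposition is invalid.

No — vertex 2 appears in no bag.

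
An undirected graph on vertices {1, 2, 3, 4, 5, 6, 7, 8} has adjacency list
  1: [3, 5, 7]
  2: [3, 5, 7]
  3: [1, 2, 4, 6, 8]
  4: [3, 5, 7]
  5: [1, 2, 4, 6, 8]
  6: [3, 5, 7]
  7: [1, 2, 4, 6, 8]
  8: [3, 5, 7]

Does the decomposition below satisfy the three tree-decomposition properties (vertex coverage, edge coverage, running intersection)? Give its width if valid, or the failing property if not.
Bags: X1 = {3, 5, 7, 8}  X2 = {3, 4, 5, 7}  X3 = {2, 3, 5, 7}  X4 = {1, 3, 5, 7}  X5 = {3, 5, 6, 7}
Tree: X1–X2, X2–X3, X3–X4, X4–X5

Yes; width 3.

Vertex coverage: the bags together contain {1, 2, 3, 4, 5, 6, 7, 8}, the full vertex set. Edge coverage: each edge of G has both endpoints in at least one bag. Running intersection: for every vertex, the bags containing it form a connected subtree. All three properties hold, so this is a valid tree decomposition of width max|bag| − 1 = 3, and hence tw(G) ≤ 3.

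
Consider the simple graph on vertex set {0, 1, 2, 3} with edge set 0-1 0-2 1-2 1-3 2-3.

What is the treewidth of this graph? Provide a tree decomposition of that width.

Treewidth 2.
One optimal decomposition is:
Bags: B1 = {1, 2, 3}  B2 = {0, 1, 2}
Tree: B1–B2

The largest bag has 3 vertices, giving width 2; this decomposition certifies tw(G) ≤ 2. For the lower bound, the 3 vertices {0, 1, 2} are pairwise adjacent, and any tree decomposition puts a clique entirely inside one bag — forcing width ≥ 2. Combining the bounds, tw(G) = 2.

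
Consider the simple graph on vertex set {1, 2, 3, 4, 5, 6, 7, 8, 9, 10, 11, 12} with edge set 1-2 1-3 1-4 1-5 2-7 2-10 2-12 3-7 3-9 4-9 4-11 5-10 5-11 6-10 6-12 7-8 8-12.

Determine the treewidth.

A width-3 tree decomposition is:
Bags: B1 = {6, 7, 8, 12}  B2 = {2, 6, 7, 12}  B3 = {2, 6, 7, 10}  B4 = {2, 3, 7, 10}  B5 = {1, 2, 3, 10}  B6 = {1, 3, 5, 10}  B7 = {1, 3, 5, 9}  B8 = {1, 4, 5, 9}  B9 = {4, 5, 9, 11}
Tree: B1–B2, B2–B3, B3–B4, B4–B5, B5–B6, B6–B7, B7–B8, B8–B9
The largest bag has 4 vertices, giving width 3; this decomposition certifies tw(G) ≤ 3. For the lower bound: the 4 vertex sets {6,8,12}, {7}, {2}, {1,3,5,10} are disjoint, each induces a connected subgraph, and every pair is joined by at least one edge of G. Contracting each set to a single vertex therefore yields K_{4} as a minor, and since treewidth is minor-monotone, tw(G) ≥ tw(K_{4}) = 3. The upper and lower bounds meet at 3, so that is the treewidth.

3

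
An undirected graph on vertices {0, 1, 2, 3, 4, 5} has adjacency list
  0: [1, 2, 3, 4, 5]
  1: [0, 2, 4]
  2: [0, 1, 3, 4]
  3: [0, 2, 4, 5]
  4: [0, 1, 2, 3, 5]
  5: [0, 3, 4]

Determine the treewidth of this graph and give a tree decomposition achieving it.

Treewidth 3.
One such decomposition:
Bags: B1 = {0, 2, 3, 4}  B2 = {0, 1, 2, 4}  B3 = {0, 3, 4, 5}
Tree: B1–B2, B1–B3

The largest bag has 4 vertices, giving width 3; this decomposition certifies tw(G) ≤ 3. Conversely, {0, 1, 2, 4} is a clique of size 4, and the vertices of any clique must share a bag in every tree decomposition; so some bag has ≥ 4 vertices and tw(G) ≥ 3. The upper and lower bounds meet at 3, so that is the treewidth.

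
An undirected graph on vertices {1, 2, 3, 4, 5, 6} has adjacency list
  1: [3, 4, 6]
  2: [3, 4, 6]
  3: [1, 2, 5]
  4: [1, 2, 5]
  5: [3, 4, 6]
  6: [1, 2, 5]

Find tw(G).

3

A width-3 tree decomposition is:
Bags: B1 = {3, 4, 5, 6}  B2 = {2, 3, 4, 6}  B3 = {1, 3, 4, 6}
Tree: B1–B2, B2–B3
Each bag holds 4 vertices, so the decomposition has width 3, which upper-bounds the treewidth. For the lower bound: the 4 vertex sets {3,5}, {2,4}, {6}, {1} are disjoint, each induces a connected subgraph, and every pair is joined by at least one edge of G. Contracting each set to a single vertex therefore yields K_{4} as a minor, and since treewidth is minor-monotone, tw(G) ≥ tw(K_{4}) = 3. Combining the bounds, tw(G) = 3.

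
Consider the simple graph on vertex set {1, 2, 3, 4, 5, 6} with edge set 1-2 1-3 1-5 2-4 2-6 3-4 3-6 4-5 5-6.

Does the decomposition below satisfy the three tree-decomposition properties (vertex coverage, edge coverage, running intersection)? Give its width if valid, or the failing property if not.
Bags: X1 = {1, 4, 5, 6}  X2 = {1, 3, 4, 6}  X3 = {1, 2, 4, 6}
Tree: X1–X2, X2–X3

Every vertex of G appears in some bag (union = {1, 2, 3, 4, 5, 6}); every edge is covered by a bag; and for each vertex v the set of bags containing v is connected in the bag tree. The decomposition is therefore valid. The largest bag has 4 vertices, so the width is 3.

Yes; width 3.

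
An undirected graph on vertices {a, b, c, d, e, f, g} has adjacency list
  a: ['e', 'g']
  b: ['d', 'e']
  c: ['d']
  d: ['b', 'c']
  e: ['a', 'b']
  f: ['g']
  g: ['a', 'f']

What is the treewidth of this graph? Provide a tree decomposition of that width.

Each bag holds 2 vertices, so the decomposition has width 1, which upper-bounds the treewidth. G has an edge, so its treewidth is at least 1. Therefore the treewidth is 1.

Treewidth 1.
One optimal decomposition is:
Bags: B1 = {f, g}  B2 = {a, g}  B3 = {a, e}  B4 = {b, e}  B5 = {b, d}  B6 = {c, d}
Tree: B1–B2, B2–B3, B3–B4, B4–B5, B5–B6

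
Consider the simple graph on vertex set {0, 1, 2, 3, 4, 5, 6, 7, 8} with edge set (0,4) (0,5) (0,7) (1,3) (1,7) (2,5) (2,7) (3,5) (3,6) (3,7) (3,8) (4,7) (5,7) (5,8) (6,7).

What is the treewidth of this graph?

A width-2 tree decomposition is:
Bags: B1 = {3, 5, 8}  B2 = {3, 5, 7}  B3 = {1, 3, 7}  B4 = {0, 5, 7}  B5 = {2, 5, 7}  B6 = {0, 4, 7}  B7 = {3, 6, 7}
Tree: B1–B2, B2–B3, B2–B4, B2–B5, B4–B6, B2–B7
Every bag has size at most 3, so the width is 3 − 1 = 2 and tw(G) ≤ 2. On the other hand G contains the 3-clique {3, 5, 8}. A clique must lie in a single bag of any decomposition, so no decomposition can have width below 2. Hence tw(G) = 2 exactly.

2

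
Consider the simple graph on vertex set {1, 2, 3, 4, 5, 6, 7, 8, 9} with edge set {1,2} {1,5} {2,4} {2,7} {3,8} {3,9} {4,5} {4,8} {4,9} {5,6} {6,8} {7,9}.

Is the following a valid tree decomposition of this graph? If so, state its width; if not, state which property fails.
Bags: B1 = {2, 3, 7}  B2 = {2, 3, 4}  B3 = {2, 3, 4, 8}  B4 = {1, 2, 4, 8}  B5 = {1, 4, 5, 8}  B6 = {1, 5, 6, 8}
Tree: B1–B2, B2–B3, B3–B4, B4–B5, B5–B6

No — vertex 9 appears in no bag.

A tree decomposition must satisfy three properties: every vertex lies in some bag; for every edge, both endpoints lie together in some bag; and for every vertex, the bags containing it form a connected subtree. Here vertex 9 appears in no bag, so the decomposition is invalid.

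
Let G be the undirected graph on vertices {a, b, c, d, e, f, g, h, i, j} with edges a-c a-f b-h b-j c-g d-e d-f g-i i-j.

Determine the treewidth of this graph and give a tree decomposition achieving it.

Each bag holds 2 vertices, so the decomposition has width 1, which upper-bounds the treewidth. Since G has at least one edge (e.g. h–b), it is not an edgeless graph, so tw(G) ≥ 1. Combining the bounds, tw(G) = 1.

Treewidth 1.
Bags: B1 = {b, h}  B2 = {b, j}  B3 = {i, j}  B4 = {g, i}  B5 = {c, g}  B6 = {a, c}  B7 = {a, f}  B8 = {d, f}  B9 = {d, e}
Tree: B1–B2, B2–B3, B3–B4, B4–B5, B5–B6, B6–B7, B7–B8, B8–B9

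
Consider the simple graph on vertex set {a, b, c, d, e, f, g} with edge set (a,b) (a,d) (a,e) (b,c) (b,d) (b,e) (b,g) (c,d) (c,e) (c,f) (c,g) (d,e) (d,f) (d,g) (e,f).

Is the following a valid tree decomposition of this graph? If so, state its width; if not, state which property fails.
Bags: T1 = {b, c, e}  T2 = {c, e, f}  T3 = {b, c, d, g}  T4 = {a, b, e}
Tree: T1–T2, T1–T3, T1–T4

A tree decomposition must satisfy three properties: every vertex lies in some bag; for every edge, both endpoints lie together in some bag; and for every vertex, the bags containing it form a connected subtree. Here edge (d,e) lies in no bag, so the decomposition is invalid.

No — edge (d,e) lies in no bag.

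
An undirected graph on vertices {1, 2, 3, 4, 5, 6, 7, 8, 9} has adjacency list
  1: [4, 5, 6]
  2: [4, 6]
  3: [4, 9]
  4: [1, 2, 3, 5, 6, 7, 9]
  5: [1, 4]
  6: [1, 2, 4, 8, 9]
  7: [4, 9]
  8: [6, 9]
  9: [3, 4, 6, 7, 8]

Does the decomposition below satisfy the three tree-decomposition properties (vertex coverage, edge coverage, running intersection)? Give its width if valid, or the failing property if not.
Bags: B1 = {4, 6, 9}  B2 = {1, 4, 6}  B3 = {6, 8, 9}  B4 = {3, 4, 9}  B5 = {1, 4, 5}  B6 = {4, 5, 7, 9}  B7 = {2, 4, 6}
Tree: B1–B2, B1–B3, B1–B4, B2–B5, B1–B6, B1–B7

A tree decomposition must satisfy three properties: every vertex lies in some bag; for every edge, both endpoints lie together in some bag; and for every vertex, the bags containing it form a connected subtree. Here bags containing vertex 5 are not connected in the tree, so the decomposition is invalid.

No — bags containing vertex 5 are not connected in the tree.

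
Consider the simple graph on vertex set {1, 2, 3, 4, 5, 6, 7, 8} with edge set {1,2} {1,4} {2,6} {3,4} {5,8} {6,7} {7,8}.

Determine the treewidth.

1

A width-1 tree decomposition is:
Bags: B1 = {3, 4}  B2 = {1, 4}  B3 = {1, 2}  B4 = {2, 6}  B5 = {6, 7}  B6 = {7, 8}  B7 = {5, 8}
Tree: B1–B2, B2–B3, B3–B4, B4–B5, B5–B6, B6–B7
Every bag has size at most 2, so the width is 2 − 1 = 1 and tw(G) ≤ 1. G has an edge, so its treewidth is at least 1. Therefore the treewidth is 1.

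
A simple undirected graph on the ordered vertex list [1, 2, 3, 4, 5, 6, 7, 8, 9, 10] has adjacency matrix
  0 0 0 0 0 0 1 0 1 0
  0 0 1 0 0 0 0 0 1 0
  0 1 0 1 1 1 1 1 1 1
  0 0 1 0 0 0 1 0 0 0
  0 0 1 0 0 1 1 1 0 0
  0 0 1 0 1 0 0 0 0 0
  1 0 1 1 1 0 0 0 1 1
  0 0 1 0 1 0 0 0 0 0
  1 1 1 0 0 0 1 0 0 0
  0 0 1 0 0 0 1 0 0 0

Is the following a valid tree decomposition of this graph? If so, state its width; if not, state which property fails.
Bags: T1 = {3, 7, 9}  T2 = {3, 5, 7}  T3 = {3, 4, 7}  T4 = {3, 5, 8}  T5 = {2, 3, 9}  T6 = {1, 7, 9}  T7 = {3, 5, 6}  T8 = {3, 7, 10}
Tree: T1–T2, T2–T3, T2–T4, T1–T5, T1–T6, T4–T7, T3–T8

Yes; width 2.

Every vertex of G appears in some bag (union = {1, 2, 3, 4, 5, 6, 7, 8, 9, 10}); every edge is covered by a bag; and for each vertex v the set of bags containing v is connected in the bag tree. The decomposition is therefore valid. The largest bag has 3 vertices, so the width is 2.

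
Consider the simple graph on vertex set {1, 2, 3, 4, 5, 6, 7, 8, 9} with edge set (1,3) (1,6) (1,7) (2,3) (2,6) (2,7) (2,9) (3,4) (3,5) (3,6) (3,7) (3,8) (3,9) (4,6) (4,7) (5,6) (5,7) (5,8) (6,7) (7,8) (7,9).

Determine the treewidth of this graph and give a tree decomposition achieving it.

Treewidth 3.
Bags: B1 = {1, 3, 6, 7}  B2 = {3, 5, 6, 7}  B3 = {2, 3, 6, 7}  B4 = {3, 5, 7, 8}  B5 = {2, 3, 7, 9}  B6 = {3, 4, 6, 7}
Tree: B1–B2, B2–B3, B2–B4, B3–B5, B2–B6

The largest bag has 4 vertices, giving width 3; this decomposition certifies tw(G) ≤ 3. For the lower bound, the 4 vertices {3, 5, 7, 8} are pairwise adjacent, and any tree decomposition puts a clique entirely inside one bag — forcing width ≥ 3. Combining the bounds, tw(G) = 3.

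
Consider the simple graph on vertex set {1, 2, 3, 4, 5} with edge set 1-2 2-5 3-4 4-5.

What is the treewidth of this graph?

A width-1 tree decomposition is:
Bags: B1 = {3, 4}  B2 = {4, 5}  B3 = {2, 5}  B4 = {1, 2}
Tree: B1–B2, B2–B3, B3–B4
Each bag holds 2 vertices, so the decomposition has width 1, which upper-bounds the treewidth. Any graph with an edge has treewidth ≥ 1, and G has the edge 3–4. Hence tw(G) = 1 exactly.

1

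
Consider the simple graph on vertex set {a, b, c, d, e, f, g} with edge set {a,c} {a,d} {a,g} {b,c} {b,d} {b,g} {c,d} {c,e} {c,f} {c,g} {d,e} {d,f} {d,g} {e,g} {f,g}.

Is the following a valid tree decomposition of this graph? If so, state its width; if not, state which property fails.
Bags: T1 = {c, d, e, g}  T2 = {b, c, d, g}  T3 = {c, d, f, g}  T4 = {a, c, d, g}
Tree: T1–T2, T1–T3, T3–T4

Yes; width 3.

Vertex coverage: the bags together contain {a, b, c, d, e, f, g}, the full vertex set. Edge coverage: each edge of G has both endpoints in at least one bag. Running intersection: for every vertex, the bags containing it form a connected subtree. All three properties hold, so this is a valid tree decomposition of width max|bag| − 1 = 3, and hence tw(G) ≤ 3.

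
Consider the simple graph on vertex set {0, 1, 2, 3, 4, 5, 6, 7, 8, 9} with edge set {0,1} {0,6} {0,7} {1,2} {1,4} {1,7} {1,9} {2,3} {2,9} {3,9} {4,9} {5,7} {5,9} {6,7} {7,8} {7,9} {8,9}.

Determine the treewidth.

A width-2 tree decomposition is:
Bags: B1 = {1, 4, 9}  B2 = {1, 7, 9}  B3 = {0, 1, 7}  B4 = {1, 2, 9}  B5 = {5, 7, 9}  B6 = {7, 8, 9}  B7 = {0, 6, 7}  B8 = {2, 3, 9}
Tree: B1–B2, B2–B3, B1–B4, B2–B5, B5–B6, B3–B7, B4–B8
The largest bag has 3 vertices, giving width 2; this decomposition certifies tw(G) ≤ 2. On the other hand G contains the 3-clique {0, 1, 7}. A clique must lie in a single bag of any decomposition, so no decomposition can have width below 2. The upper and lower bounds meet at 2, so that is the treewidth.

2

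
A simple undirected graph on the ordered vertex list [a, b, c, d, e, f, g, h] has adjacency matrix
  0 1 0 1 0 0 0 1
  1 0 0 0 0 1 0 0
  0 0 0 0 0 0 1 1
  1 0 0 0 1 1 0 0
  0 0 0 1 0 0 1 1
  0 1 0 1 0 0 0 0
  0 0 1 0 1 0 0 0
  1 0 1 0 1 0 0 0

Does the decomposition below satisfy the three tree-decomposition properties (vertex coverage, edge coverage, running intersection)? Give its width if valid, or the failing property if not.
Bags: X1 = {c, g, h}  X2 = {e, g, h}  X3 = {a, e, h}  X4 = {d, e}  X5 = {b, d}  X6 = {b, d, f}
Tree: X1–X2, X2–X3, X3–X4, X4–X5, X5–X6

A tree decomposition must satisfy three properties: every vertex lies in some bag; for every edge, both endpoints lie together in some bag; and for every vertex, the bags containing it form a connected subtree. Here edge (a,d) lies in no bag, so the decomposition is invalid.

No — edge (a,d) lies in no bag.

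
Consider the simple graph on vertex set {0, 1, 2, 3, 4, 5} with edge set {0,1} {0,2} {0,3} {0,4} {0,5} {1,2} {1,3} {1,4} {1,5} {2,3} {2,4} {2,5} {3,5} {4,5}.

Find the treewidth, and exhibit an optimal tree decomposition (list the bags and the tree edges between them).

Treewidth 4.
One optimal decomposition is:
Bags: B1 = {0, 1, 2, 3, 5}  B2 = {0, 1, 2, 4, 5}
Tree: B1–B2

Each bag holds 5 vertices, so the decomposition has width 4, which upper-bounds the treewidth. Conversely, {0, 1, 2, 3, 5} is a clique of size 5, and the vertices of any clique must share a bag in every tree decomposition; so some bag has ≥ 5 vertices and tw(G) ≥ 4. Hence tw(G) = 4 exactly.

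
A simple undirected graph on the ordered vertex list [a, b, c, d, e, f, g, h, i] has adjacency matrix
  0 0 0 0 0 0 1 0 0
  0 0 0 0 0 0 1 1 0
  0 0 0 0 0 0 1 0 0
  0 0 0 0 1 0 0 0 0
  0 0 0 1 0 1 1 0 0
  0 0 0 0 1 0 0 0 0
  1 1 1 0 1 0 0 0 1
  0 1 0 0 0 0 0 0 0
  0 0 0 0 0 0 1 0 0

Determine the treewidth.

1

A width-1 tree decomposition is:
Bags: B1 = {b, g}  B2 = {c, g}  B3 = {e, g}  B4 = {g, i}  B5 = {d, e}  B6 = {e, f}  B7 = {b, h}  B8 = {a, g}
Tree: B1–B2, B1–B3, B2–B4, B3–B5, B3–B6, B1–B7, B1–B8
Every bag has size at most 2, so the width is 2 − 1 = 1 and tw(G) ≤ 1. Since G has at least one edge (e.g. g–b), it is not an edgeless graph, so tw(G) ≥ 1. Therefore the treewidth is 1.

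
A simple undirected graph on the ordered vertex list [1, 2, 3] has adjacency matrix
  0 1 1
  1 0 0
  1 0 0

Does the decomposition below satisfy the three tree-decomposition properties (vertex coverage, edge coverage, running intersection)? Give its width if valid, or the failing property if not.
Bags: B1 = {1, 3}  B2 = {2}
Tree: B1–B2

No — edge (1,2) lies in no bag.

A tree decomposition must satisfy three properties: every vertex lies in some bag; for every edge, both endpoints lie together in some bag; and for every vertex, the bags containing it form a connected subtree. Here edge (1,2) lies in no bag, so the decomposition is invalid.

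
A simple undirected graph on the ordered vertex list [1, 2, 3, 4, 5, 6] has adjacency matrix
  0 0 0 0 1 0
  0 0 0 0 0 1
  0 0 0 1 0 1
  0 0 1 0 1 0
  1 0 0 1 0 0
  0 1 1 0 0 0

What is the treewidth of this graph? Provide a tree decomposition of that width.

Every bag has size at most 2, so the width is 2 − 1 = 1 and tw(G) ≤ 1. Since G has at least one edge (e.g. 2–6), it is not an edgeless graph, so tw(G) ≥ 1. Hence tw(G) = 1 exactly.

Treewidth 1.
One optimal decomposition is:
Bags: B1 = {2, 6}  B2 = {3, 6}  B3 = {3, 4}  B4 = {4, 5}  B5 = {1, 5}
Tree: B1–B2, B2–B3, B3–B4, B4–B5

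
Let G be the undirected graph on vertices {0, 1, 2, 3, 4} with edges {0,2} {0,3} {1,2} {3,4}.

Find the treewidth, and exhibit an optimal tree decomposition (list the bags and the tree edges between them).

Treewidth 1.
One such decomposition:
Bags: B1 = {3, 4}  B2 = {0, 3}  B3 = {0, 2}  B4 = {1, 2}
Tree: B1–B2, B2–B3, B3–B4

Every bag has size at most 2, so the width is 2 − 1 = 1 and tw(G) ≤ 1. Since G has at least one edge (e.g. 4–3), it is not an edgeless graph, so tw(G) ≥ 1. Hence tw(G) = 1 exactly.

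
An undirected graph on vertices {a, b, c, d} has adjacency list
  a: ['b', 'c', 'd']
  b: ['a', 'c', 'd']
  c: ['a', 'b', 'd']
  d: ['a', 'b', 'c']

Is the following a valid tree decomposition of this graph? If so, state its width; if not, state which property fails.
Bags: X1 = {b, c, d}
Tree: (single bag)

No — vertex a appears in no bag.

A tree decomposition must satisfy three properties: every vertex lies in some bag; for every edge, both endpoints lie together in some bag; and for every vertex, the bags containing it form a connected subtree. Here vertex a appears in no bag, so the decomposition is invalid.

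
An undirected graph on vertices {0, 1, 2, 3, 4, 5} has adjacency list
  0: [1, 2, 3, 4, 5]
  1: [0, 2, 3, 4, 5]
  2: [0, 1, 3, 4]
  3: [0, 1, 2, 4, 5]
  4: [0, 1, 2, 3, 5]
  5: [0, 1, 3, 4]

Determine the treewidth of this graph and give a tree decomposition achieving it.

Treewidth 4.
One such decomposition:
Bags: B1 = {0, 1, 2, 3, 4}  B2 = {0, 1, 3, 4, 5}
Tree: B1–B2

Each bag holds 5 vertices, so the decomposition has width 4, which upper-bounds the treewidth. Conversely, {0, 1, 2, 3, 4} is a clique of size 5, and the vertices of any clique must share a bag in every tree decomposition; so some bag has ≥ 5 vertices and tw(G) ≥ 4. Therefore the treewidth is 4.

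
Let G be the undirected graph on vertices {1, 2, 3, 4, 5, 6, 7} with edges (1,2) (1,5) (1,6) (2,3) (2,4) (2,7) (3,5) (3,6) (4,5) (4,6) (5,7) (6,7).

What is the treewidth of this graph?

A width-3 tree decomposition is:
Bags: B1 = {2, 4, 5, 6}  B2 = {2, 5, 6, 7}  B3 = {1, 2, 5, 6}  B4 = {2, 3, 5, 6}
Tree: B1–B2, B2–B3, B3–B4
Every bag has size at most 4, so the width is 4 − 1 = 3 and tw(G) ≤ 3. For the lower bound: the 4 vertex sets {4,6}, {2,7}, {5}, {1} are disjoint, each induces a connected subgraph, and every pair is joined by at least one edge of G. Contracting each set to a single vertex therefore yields K_{4} as a minor, and since treewidth is minor-monotone, tw(G) ≥ tw(K_{4}) = 3. The upper and lower bounds meet at 3, so that is the treewidth.

3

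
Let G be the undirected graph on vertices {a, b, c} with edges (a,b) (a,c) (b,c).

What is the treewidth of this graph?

A width-2 tree decomposition is:
Bags: B1 = {a, b, c}
Tree: (single bag)
With just one bag of size 3, the width is 3 − 1 = 2, so tw(G) ≤ 2. Conversely, {a, b, c} is a clique of size 3, and the vertices of any clique must share a bag in every tree decomposition; so some bag has ≥ 3 vertices and tw(G) ≥ 2. Hence tw(G) = 2 exactly.

2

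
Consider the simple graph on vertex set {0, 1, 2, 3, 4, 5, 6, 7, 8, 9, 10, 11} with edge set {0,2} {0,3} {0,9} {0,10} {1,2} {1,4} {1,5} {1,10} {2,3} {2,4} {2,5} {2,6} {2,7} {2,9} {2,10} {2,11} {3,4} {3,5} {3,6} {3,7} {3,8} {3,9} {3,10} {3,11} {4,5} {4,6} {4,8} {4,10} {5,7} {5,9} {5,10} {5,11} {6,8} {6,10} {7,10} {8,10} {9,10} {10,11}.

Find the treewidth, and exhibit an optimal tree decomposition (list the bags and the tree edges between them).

Treewidth 4.
One such decomposition:
Bags: B1 = {2, 3, 5, 7, 10}  B2 = {2, 3, 4, 5, 10}  B3 = {2, 3, 5, 9, 10}  B4 = {2, 3, 4, 6, 10}  B5 = {1, 2, 4, 5, 10}  B6 = {3, 4, 6, 8, 10}  B7 = {2, 3, 5, 10, 11}  B8 = {0, 2, 3, 9, 10}
Tree: B1–B2, B1–B3, B2–B4, B2–B5, B4–B6, B3–B7, B3–B8

Every bag has size at most 5, so the width is 5 − 1 = 4 and tw(G) ≤ 4. On the other hand G contains the 5-clique {3, 4, 6, 8, 10}. A clique must lie in a single bag of any decomposition, so no decomposition can have width below 4. The upper and lower bounds meet at 4, so that is the treewidth.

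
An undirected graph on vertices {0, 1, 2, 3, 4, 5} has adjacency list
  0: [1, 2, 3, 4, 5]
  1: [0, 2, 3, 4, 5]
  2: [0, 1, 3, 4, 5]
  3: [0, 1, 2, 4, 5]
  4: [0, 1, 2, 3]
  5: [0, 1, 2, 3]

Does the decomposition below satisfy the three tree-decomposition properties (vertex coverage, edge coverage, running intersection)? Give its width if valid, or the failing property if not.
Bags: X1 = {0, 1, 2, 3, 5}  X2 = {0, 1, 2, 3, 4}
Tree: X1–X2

Yes; width 4.

Checking the three conditions: (i) the bags cover all of {0, 1, 2, 3, 4, 5}; (ii) for each edge, some bag contains both endpoints; (iii) the bags containing any fixed vertex form a subtree. All hold, so the decomposition is valid with width 5 − 1 = 4.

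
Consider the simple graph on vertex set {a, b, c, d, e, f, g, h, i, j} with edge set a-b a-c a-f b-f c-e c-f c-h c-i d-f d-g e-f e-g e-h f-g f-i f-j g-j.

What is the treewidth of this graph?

2

A width-2 tree decomposition is:
Bags: B1 = {e, f, g}  B2 = {d, f, g}  B3 = {c, e, f}  B4 = {a, c, f}  B5 = {f, g, j}  B6 = {a, b, f}  B7 = {c, e, h}  B8 = {c, f, i}
Tree: B1–B2, B1–B3, B3–B4, B2–B5, B4–B6, B3–B7, B3–B8
Every bag has size at most 3, so the width is 3 − 1 = 2 and tw(G) ≤ 2. Conversely, {c, e, h} is a clique of size 3, and the vertices of any clique must share a bag in every tree decomposition; so some bag has ≥ 3 vertices and tw(G) ≥ 2. The upper and lower bounds meet at 2, so that is the treewidth.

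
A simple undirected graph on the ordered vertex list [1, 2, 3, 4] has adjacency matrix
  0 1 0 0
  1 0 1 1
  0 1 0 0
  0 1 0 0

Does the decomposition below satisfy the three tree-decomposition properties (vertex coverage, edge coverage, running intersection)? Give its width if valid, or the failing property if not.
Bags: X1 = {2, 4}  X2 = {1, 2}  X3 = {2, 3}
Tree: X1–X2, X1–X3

Yes; width 1.

Every vertex of G appears in some bag (union = {1, 2, 3, 4}); every edge is covered by a bag; and for each vertex v the set of bags containing v is connected in the bag tree. The decomposition is therefore valid. The largest bag has 2 vertices, so the width is 1.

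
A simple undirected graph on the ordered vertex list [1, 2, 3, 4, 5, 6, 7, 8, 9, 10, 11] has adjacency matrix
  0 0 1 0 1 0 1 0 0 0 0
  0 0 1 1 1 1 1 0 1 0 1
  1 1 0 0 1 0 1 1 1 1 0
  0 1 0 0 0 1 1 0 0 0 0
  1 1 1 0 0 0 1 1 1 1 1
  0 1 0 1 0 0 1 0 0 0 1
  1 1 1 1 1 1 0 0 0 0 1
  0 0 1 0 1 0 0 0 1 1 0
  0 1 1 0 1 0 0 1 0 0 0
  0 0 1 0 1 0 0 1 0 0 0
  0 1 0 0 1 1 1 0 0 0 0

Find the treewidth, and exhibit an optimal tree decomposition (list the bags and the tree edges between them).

Treewidth 3.
One such decomposition:
Bags: B1 = {2, 3, 5, 9}  B2 = {2, 3, 5, 7}  B3 = {1, 3, 5, 7}  B4 = {2, 5, 7, 11}  B5 = {3, 5, 8, 9}  B6 = {2, 6, 7, 11}  B7 = {3, 5, 8, 10}  B8 = {2, 4, 6, 7}
Tree: B1–B2, B2–B3, B2–B4, B1–B5, B4–B6, B5–B7, B6–B8

The largest bag has 4 vertices, giving width 3; this decomposition certifies tw(G) ≤ 3. For the lower bound, the 4 vertices {2, 4, 6, 7} are pairwise adjacent, and any tree decomposition puts a clique entirely inside one bag — forcing width ≥ 3. Hence tw(G) = 3 exactly.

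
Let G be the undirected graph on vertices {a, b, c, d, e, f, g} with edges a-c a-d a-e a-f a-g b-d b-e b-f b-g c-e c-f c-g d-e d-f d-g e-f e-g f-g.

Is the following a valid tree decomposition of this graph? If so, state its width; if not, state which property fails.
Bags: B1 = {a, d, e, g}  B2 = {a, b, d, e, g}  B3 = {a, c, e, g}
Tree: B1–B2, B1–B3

No — vertex f appears in no bag.

A tree decomposition must satisfy three properties: every vertex lies in some bag; for every edge, both endpoints lie together in some bag; and for every vertex, the bags containing it form a connected subtree. Here vertex f appears in no bag, so the decomposition is invalid.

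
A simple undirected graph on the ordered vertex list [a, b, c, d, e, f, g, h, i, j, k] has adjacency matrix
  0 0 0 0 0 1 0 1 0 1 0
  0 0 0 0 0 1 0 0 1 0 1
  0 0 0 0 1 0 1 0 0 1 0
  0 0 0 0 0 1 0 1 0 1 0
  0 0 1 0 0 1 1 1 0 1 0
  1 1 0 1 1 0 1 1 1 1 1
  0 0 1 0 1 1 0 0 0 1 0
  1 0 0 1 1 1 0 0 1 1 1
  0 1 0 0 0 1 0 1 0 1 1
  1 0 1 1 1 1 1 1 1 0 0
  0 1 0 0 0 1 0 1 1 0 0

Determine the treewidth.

3

A width-3 tree decomposition is:
Bags: B1 = {a, f, h, j}  B2 = {e, f, h, j}  B3 = {f, h, i, j}  B4 = {f, h, i, k}  B5 = {e, f, g, j}  B6 = {b, f, i, k}  B7 = {c, e, g, j}  B8 = {d, f, h, j}
Tree: B1–B2, B2–B3, B3–B4, B2–B5, B4–B6, B5–B7, B1–B8
The largest bag has 4 vertices, giving width 3; this decomposition certifies tw(G) ≤ 3. For the lower bound, the 4 vertices {c, e, g, j} are pairwise adjacent, and any tree decomposition puts a clique entirely inside one bag — forcing width ≥ 3. Combining the bounds, tw(G) = 3.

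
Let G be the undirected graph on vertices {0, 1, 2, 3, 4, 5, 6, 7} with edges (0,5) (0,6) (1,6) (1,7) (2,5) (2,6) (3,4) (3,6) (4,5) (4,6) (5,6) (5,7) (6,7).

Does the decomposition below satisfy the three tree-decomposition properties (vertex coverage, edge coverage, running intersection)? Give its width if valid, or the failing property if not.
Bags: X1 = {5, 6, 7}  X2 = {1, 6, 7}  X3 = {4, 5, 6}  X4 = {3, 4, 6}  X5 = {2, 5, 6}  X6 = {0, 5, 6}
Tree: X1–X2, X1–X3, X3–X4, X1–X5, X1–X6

Vertex coverage: the bags together contain {0, 1, 2, 3, 4, 5, 6, 7}, the full vertex set. Edge coverage: each edge of G has both endpoints in at least one bag. Running intersection: for every vertex, the bags containing it form a connected subtree. All three properties hold, so this is a valid tree decomposition of width max|bag| − 1 = 2, and hence tw(G) ≤ 2.

Yes; width 2.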